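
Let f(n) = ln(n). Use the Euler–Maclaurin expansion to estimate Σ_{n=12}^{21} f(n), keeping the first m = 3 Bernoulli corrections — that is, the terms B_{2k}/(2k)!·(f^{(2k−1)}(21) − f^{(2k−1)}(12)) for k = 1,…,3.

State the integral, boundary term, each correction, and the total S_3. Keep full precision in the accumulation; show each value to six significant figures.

S_3 ≈ 27.8778

Integral: ∫_12^21 ln(x) dx = 25.1161.
Endpoint term: (f(12) + f(21))/2 = (2.48491 + 3.04452)/2 = 2.76471.
Integral + boundary = 27.8808.
Order-1 term: 1/12 · (0.0476190 − 0.0833333) = -0.00297619.
Running total after k=1: 27.8778.
Order-2 term: −1/720 · (0.000215959 − 0.00115741) = 1.30757e-06.
Running total after k=2: 27.8778.
Order-3 term: 1/30240 · (5.87645e-06 − 9.64506e-05) = -2.99518e-09.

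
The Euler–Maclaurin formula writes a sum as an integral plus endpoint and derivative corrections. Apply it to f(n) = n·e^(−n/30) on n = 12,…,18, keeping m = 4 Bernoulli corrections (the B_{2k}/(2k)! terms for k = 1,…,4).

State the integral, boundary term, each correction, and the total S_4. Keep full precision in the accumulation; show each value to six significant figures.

S_4 ≈ 63.2605

The integral term ∫_12^18 x·e^(−x/30) dx = 54.3145.
Endpoint term: (f(12) + f(18))/2 = (8.04384 + 9.87861)/2 = 8.96123.
Running total after boundary: 63.2757.
k=1: B_{2}/(2)! × [f^{(1)}(18) − f^{(1)}(12)] = 1/12 × (0.219525 − 0.402192) = -0.0152223.
Partial sum through k=1: 63.2605.
k=2: B_{4}/(4)! × [f^{(3)}(18) − f^{(3)}(12)] = −1/720 × (0.00146350 − 0.00193648) = 6.56920e-07.
Partial sum through k=2: 63.2605.
k=3: B_{6}/(6)! × [f^{(5)}(18) − f^{(5)}(12)] = 1/30240 × (2.98120e-06 − 3.80676e-06) = -2.73002e-11.
Partial sum through k=3: 63.2605.
k=4: B_{8}/(8)! × [f^{(7)}(18) − f^{(7)}(12)] = −1/1209600 × (4.81810e-09 − 6.06874e-09) = 1.03393e-15.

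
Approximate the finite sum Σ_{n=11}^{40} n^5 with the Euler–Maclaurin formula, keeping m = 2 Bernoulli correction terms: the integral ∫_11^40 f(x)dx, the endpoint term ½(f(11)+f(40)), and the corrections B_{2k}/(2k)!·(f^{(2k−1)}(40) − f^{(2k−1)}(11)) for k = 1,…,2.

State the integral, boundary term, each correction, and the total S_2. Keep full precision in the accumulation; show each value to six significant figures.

∫_11^40 x^5 dx evaluates to 6.82371e+08.
Endpoint term: (f(11) + f(40))/2 = (161051 + 1.02400e+08)/2 = 5.12805e+07.
Integral + boundary = 7.33652e+08.
Order-1 term: 1/12 · (1.28000e+07 − 73205.0) = 1.06057e+06.
Partial sum through k=1: 7.34712e+08.
Order-2 term: −1/720 · (96000.0 − 7260.00) = -123.250.

S_2 ≈ 7.34712e+08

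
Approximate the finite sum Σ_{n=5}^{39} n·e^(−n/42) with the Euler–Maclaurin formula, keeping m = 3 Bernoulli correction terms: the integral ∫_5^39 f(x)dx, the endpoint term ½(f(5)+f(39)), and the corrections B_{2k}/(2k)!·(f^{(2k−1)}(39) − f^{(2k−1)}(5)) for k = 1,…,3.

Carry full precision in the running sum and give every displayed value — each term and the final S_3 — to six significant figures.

S_3 ≈ 418.120

Integral: ∫_5^39 x·e^(−x/42) dx = 408.259.
Endpoint term: (f(5) + f(39))/2 = (4.43883 + 15.4096)/2 = 9.92421.
Running total after boundary: 418.183.
Order-1 term: 1/12 · (0.0282227 − 0.782079) = -0.0628214.
After k=1: 418.120.
Order-2 term: −1/720 · (0.000463979 − 0.00144989) = 1.36932e-06.
After k=2: 418.120.
Order-3 term: 1/30240 · (5.16983e-07 − 1.39253e-06) = -2.89534e-11.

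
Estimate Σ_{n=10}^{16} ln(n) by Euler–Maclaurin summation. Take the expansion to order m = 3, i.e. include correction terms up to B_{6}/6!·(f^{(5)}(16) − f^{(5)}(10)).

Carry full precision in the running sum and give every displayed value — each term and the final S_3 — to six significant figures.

S_3 ≈ 17.8700

∫_10^16 ln(x) dx evaluates to 15.3356.
Endpoint term: (f(10) + f(16))/2 = (2.30259 + 2.77259)/2 = 2.53759.
Running total after boundary: 17.8732.
Order-1 term: 1/12 · (0.0625000 − 0.100000) = -0.00312500.
After k=1: 17.8700.
Order-2 term: −1/720 · (0.000488281 − 0.00200000) = 2.09961e-06.
After k=2: 17.8700.
Order-3 term: 1/30240 · (2.28882e-05 − 0.000240000) = -7.17962e-09.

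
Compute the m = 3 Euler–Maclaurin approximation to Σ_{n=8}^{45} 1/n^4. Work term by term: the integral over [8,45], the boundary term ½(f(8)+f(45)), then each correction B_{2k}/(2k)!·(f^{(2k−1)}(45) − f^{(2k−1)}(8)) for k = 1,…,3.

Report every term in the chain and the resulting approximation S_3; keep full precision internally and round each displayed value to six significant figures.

S_3 ≈ 0.000779669

Integral: ∫_8^45 1/x^4 dx = 0.000647384.
Endpoint term: (f(8) + f(45))/2 = (0.000244141 + 2.43865e-07)/2 = 0.000122192.
Integral + boundary = 0.000769576.
Correction k=1: B_{2}/2! · (f^{(1)}(45) − f^{(1)}(8)) = 1/12 · (-2.16769e-08 − (-0.000122070)) = 1.01707e-05.
After k=1: 0.000779747.
Correction k=2: B_{4}/4! · (f^{(3)}(45) − f^{(3)}(8)) = −1/720 · (-3.21139e-10 − (-5.72205e-05)) = -7.94724e-08.
After k=2: 0.000779667.
Correction k=3: B_{6}/6! · (f^{(5)}(45) − f^{(5)}(8)) = 1/30240 · (-8.88089e-12 − (-5.00679e-05)) = 1.65568e-09.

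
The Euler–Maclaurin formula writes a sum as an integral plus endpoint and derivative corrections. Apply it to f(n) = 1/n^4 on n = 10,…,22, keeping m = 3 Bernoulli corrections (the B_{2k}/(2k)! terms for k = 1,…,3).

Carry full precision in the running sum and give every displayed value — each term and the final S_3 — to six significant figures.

S_3 ≈ 0.000357415

Integral: ∫_10^22 1/x^4 dx = 0.000302029.
Boundary: ½(f(10) + f(22)) = ½(0.000100000 + 4.26883e-06) = 5.21344e-05.
So far: 0.000354163.
Correction k=1: B_{2}/2! · (f^{(1)}(22) − f^{(1)}(10)) = 1/12 · (-7.76152e-07 − (-4.00000e-05)) = 3.26865e-06.
Running total after k=1: 0.000357432.
Correction k=2: B_{4}/4! · (f^{(3)}(22) − f^{(3)}(10)) = −1/720 · (-4.81086e-08 − (-1.20000e-05)) = -1.65998e-08.
Running total after k=2: 0.000357415.
Correction k=3: B_{6}/6! · (f^{(5)}(22) − f^{(5)}(10)) = 1/30240 · (-5.56628e-09 − (-6.72000e-06)) = 2.22038e-10.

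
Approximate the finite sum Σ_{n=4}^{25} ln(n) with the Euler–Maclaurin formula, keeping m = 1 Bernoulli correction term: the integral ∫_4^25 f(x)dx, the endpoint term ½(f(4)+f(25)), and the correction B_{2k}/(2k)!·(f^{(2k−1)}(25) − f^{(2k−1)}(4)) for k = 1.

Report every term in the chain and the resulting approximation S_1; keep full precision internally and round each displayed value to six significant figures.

∫_4^25 ln(x) dx evaluates to 53.9267.
½[f(4) + f(25)] = ½[1.38629 + 3.21888] = 2.30259.
Running total after boundary: 56.2293.
k=1: B_{2}/(2)! × [f^{(1)}(25) − f^{(1)}(4)] = 1/12 × (0.0400000 − 0.250000) = -0.0175000.

S_1 ≈ 56.2118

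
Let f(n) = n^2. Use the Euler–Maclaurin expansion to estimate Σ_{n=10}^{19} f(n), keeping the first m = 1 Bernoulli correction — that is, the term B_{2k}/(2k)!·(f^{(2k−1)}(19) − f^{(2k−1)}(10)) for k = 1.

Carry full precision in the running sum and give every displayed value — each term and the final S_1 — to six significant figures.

Integral: ∫_10^19 x^2 dx = 1953.00.
½[f(10) + f(19)] = ½[100.000 + 361.000] = 230.500.
Integral + boundary = 2183.50.
Correction k=1: B_{2}/2! · (f^{(1)}(19) − f^{(1)}(10)) = 1/12 · (38.0000 − 20.0000) = 1.50000.

S_1 ≈ 2185.00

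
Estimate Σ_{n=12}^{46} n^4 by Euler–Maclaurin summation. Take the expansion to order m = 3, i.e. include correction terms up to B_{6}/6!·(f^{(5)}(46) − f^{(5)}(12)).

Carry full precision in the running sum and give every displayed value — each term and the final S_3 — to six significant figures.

S_3 ≈ 4.34238e+07

The integral term ∫_12^46 x^4 dx = 4.11428e+07.
Boundary: ½(f(12) + f(46)) = ½(20736.0 + 4.47746e+06) = 2.24910e+06.
So far: 4.33919e+07.
Correction k=1: B_{2}/2! · (f^{(1)}(46) − f^{(1)}(12)) = 1/12 · (389344 − 6912.00) = 31869.3.
After k=1: 4.34238e+07.
Correction k=2: B_{4}/4! · (f^{(3)}(46) − f^{(3)}(12)) = −1/720 · (1104.00 − 288.000) = -1.13333.
After k=2: 4.34238e+07.
Correction k=3: B_{6}/6! · (f^{(5)}(46) − f^{(5)}(12)) = 1/30240 · (0.00000 − 0.00000) = 0.00000.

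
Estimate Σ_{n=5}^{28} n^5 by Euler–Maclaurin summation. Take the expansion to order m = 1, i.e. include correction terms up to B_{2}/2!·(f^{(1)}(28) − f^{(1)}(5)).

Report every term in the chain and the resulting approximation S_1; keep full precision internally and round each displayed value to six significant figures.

S_1 ≈ 8.91750e+07

The integral term ∫_5^28 x^5 dx = 8.03124e+07.
Endpoint term: (f(5) + f(28))/2 = (3125.00 + 1.72104e+07)/2 = 8.60675e+06.
Running total after boundary: 8.89192e+07.
Correction k=1: B_{2}/2! · (f^{(1)}(28) − f^{(1)}(5)) = 1/12 · (3.07328e+06 − 3125.00) = 255846.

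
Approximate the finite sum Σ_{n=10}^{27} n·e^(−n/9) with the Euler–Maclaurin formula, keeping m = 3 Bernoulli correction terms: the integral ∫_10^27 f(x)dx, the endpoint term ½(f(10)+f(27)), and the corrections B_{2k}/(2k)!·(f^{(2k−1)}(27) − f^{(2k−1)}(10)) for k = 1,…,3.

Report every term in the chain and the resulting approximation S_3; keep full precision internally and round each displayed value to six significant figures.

The integral term ∫_10^27 x·e^(−x/9) dx = 40.1610.
Boundary: ½(f(10) + f(27)) = ½(3.29193 + 1.34425) = 2.31809.
Integral + boundary = 42.4791.
k=1: B_{2}/(2)! × [f^{(1)}(27) − f^{(1)}(10)] = 1/12 × (-0.0995741 − (-0.0365770)) = -0.00524976.
Running total after k=1: 42.4738.
k=2: B_{4}/(4)! × [f^{(3)}(27) − f^{(3)}(10)] = −1/720 × (0.00000 − 0.00767665) = 1.06620e-05.
Running total after k=2: 42.4738.
k=3: B_{6}/(6)! × [f^{(5)}(27) − f^{(5)}(10)] = 1/30240 × (1.51767e-05 − 0.000195122) = -5.95057e-09.

S_3 ≈ 42.4738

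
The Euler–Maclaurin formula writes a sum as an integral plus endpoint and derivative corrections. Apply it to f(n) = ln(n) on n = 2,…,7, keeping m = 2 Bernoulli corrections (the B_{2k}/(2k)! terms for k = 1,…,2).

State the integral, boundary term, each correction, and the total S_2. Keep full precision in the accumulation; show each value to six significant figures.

S_2 ≈ 8.52518

The integral term ∫_2^7 ln(x) dx = 7.23508.
Boundary: ½(f(2) + f(7)) = ½(0.693147 + 1.94591) = 1.31953.
So far: 8.55461.
Order-1 term: 1/12 · (0.142857 − 0.500000) = -0.0297619.
After k=1: 8.52484.
Order-2 term: −1/720 · (0.00583090 − 0.250000) = 0.000339124.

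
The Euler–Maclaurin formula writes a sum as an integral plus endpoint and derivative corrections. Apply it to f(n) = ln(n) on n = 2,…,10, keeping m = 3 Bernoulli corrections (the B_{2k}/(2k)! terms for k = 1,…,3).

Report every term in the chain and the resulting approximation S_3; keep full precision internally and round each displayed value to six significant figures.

∫_2^10 ln(x) dx evaluates to 13.6396.
Endpoint term: (f(2) + f(10))/2 = (0.693147 + 2.30259)/2 = 1.49787.
So far: 15.1374.
Correction k=1: B_{2}/2! · (f^{(1)}(10) − f^{(1)}(2)) = 1/12 · (0.100000 − 0.500000) = -0.0333333.
Partial sum through k=1: 15.1041.
Correction k=2: B_{4}/4! · (f^{(3)}(10) − f^{(3)}(2)) = −1/720 · (0.00200000 − 0.250000) = 0.000344444.
Partial sum through k=2: 15.1044.
Correction k=3: B_{6}/6! · (f^{(5)}(10) − f^{(5)}(2)) = 1/30240 · (0.000240000 − 0.750000) = -2.47937e-05.

S_3 ≈ 15.1044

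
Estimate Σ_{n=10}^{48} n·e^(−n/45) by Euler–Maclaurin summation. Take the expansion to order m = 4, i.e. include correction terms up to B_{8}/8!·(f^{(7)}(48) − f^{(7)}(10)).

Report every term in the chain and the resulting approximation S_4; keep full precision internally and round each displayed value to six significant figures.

S_4 ≈ 553.751

The integral term ∫_10^48 x·e^(−x/45) dx = 541.541.
½[f(10) + f(48)] = ½[8.00737 + 16.5194] = 12.2634.
So far: 553.805.
k=1: B_{2}/(2)! × [f^{(1)}(48) − f^{(1)}(10)] = 1/12 × (-0.0229436 − 0.622796) = -0.0538116.
After k=1: 553.751.
k=2: B_{4}/(4)! × [f^{(3)}(48) − f^{(3)}(10)] = −1/720 × (0.000328575 − 0.00109841) = 1.06921e-06.
After k=2: 553.751.
k=3: B_{6}/(6)! × [f^{(5)}(48) − f^{(5)}(10)] = 1/30240 × (3.30113e-07 − 9.32966e-07) = -1.99356e-11.
After k=3: 553.751.
k=4: B_{8}/(8)! × [f^{(7)}(48) − f^{(7)}(10)] = −1/1209600 × (2.45910e-10 − 6.53585e-10) = 3.37033e-16.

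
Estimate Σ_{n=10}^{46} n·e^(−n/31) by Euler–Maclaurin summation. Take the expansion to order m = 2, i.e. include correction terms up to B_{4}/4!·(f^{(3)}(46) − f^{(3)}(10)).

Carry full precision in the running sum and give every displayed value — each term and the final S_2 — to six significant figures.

S_2 ≈ 388.072

The integral term ∫_10^46 x·e^(−x/31) dx = 379.285.
Endpoint term: (f(10) + f(46))/2 = (7.24278 + 10.4309)/2 = 8.83683.
Integral + boundary = 388.122.
Order-1 term: 1/12 · (-0.109722 − 0.490640) = -0.0500301.
Running total after k=1: 388.072.
Order-2 term: −1/720 · (0.000357747 − 0.00201789) = 2.30576e-06.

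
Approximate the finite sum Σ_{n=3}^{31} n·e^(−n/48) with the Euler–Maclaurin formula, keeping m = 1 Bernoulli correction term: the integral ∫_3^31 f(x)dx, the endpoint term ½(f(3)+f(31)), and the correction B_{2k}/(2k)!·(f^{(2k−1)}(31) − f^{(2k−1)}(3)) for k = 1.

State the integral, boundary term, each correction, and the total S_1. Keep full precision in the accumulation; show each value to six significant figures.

∫_3^31 x·e^(−x/48) dx evaluates to 311.820.
½[f(3) + f(31)] = ½[2.81824 + 16.2510] = 9.53461.
Running total after boundary: 321.355.
Order-1 term: 1/12 · (0.185663 − 0.880700) = -0.0579197.

S_1 ≈ 321.297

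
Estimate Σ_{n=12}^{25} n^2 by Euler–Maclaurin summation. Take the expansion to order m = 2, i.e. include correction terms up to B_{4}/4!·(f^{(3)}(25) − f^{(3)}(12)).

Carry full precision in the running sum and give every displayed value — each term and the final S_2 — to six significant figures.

The integral term ∫_12^25 x^2 dx = 4632.33.
Endpoint term: (f(12) + f(25))/2 = (144.000 + 625.000)/2 = 384.500.
So far: 5016.83.
Order-1 term: 1/12 · (50.0000 − 24.0000) = 2.16667.
After k=1: 5019.00.
Order-2 term: −1/720 · (0.00000 − 0.00000) = 0.00000.

S_2 ≈ 5019.00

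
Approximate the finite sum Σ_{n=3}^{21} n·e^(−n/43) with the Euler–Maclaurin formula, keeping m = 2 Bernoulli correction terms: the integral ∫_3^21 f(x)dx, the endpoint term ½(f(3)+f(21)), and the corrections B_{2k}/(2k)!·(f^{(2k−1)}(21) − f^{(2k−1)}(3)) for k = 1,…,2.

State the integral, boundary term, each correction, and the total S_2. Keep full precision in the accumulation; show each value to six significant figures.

The integral term ∫_3^21 x·e^(−x/43) dx = 156.009.
½[f(3) + f(21)] = ½[2.79783 + 12.8861] = 7.84197.
So far: 163.851.
Correction k=1: B_{2}/2! · (f^{(1)}(21) − f^{(1)}(3)) = 1/12 · (0.313947 − 0.867545) = -0.0461331.
Running total after k=1: 163.805.
Correction k=2: B_{4}/4! · (f^{(3)}(21) − f^{(3)}(3)) = −1/720 · (0.000833530 − 0.00147797) = 8.95056e-07.

S_2 ≈ 163.805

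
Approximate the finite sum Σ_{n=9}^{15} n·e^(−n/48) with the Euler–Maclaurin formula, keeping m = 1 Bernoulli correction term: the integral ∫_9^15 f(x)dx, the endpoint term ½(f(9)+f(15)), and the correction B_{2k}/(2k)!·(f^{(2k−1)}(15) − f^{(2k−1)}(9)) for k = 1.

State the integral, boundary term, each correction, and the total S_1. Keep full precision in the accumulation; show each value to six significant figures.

S_1 ≈ 65.0215

∫_9^15 x·e^(−x/48) dx evaluates to 55.8180.
½[f(9) + f(15)] = ½[7.46126 + 10.9742] = 9.21775.
So far: 65.0358.
k=1: B_{2}/(2)! × [f^{(1)}(15) − f^{(1)}(9)] = 1/12 × (0.502986 − 0.673586) = -0.0142167.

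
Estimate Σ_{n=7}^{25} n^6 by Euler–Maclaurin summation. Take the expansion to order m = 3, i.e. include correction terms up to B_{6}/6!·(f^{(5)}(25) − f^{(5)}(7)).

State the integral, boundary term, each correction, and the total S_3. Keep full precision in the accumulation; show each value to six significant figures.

∫_7^25 x^6 dx evaluates to 8.71813e+08.
½[f(7) + f(25)] = ½[117649 + 2.44141e+08] = 1.22129e+08.
So far: 9.93942e+08.
k=1: B_{2}/(2)! × [f^{(1)}(25) − f^{(1)}(7)] = 1/12 × (5.85938e+07 − 100842) = 4.87441e+06.
Running total after k=1: 9.98817e+08.
k=2: B_{4}/(4)! × [f^{(3)}(25) − f^{(3)}(7)] = −1/720 × (1.87500e+06 − 41160.0) = -2547.00.
Running total after k=2: 9.98814e+08.
k=3: B_{6}/(6)! × [f^{(5)}(25) − f^{(5)}(7)] = 1/30240 × (18000.0 − 5040.00) = 0.428571.

S_3 ≈ 9.98814e+08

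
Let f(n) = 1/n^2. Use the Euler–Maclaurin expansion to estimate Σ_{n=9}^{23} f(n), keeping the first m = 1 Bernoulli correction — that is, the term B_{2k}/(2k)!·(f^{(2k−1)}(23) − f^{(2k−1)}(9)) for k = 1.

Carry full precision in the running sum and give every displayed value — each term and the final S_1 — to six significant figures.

S_1 ≈ 0.0749658

Integral: ∫_9^23 1/x^2 dx = 0.0676329.
Endpoint term: (f(9) + f(23))/2 = (0.0123457 + 0.00189036)/2 = 0.00711802.
So far: 0.0747509.
k=1: B_{2}/(2)! × [f^{(1)}(23) − f^{(1)}(9)] = 1/12 × (-0.000164379 − (-0.00274348)) = 0.000214925.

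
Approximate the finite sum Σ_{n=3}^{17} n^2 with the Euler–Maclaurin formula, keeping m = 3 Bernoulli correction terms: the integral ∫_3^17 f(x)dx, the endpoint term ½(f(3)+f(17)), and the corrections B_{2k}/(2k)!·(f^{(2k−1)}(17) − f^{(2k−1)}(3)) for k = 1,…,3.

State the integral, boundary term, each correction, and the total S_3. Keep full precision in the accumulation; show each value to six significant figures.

Integral: ∫_3^17 x^2 dx = 1628.67.
½[f(3) + f(17)] = ½[9.00000 + 289.000] = 149.000.
So far: 1777.67.
Correction k=1: B_{2}/2! · (f^{(1)}(17) − f^{(1)}(3)) = 1/12 · (34.0000 − 6.00000) = 2.33333.
Running total after k=1: 1780.00.
Correction k=2: B_{4}/4! · (f^{(3)}(17) − f^{(3)}(3)) = −1/720 · (0.00000 − 0.00000) = 0.00000.
Running total after k=2: 1780.00.
Correction k=3: B_{6}/6! · (f^{(5)}(17) − f^{(5)}(3)) = 1/30240 · (0.00000 − 0.00000) = 0.00000.

S_3 ≈ 1780.00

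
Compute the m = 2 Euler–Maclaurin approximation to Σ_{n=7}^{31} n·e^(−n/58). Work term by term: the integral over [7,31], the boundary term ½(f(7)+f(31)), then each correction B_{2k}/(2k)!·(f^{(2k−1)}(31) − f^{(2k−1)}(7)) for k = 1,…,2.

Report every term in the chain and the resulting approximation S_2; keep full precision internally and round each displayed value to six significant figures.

The integral term ∫_7^31 x·e^(−x/58) dx = 316.596.
Boundary: ½(f(7) + f(31)) = ½(6.20416 + 18.1651) = 12.1847.
So far: 328.780.
Correction k=1: B_{2}/2! · (f^{(1)}(31) − f^{(1)}(7)) = 1/12 · (0.272780 − 0.779341) = -0.0422134.
After k=1: 328.738.
Correction k=2: B_{4}/4! · (f^{(3)}(31) − f^{(3)}(7)) = −1/720 · (0.000429466 − 0.000758608) = 4.57142e-07.

S_2 ≈ 328.738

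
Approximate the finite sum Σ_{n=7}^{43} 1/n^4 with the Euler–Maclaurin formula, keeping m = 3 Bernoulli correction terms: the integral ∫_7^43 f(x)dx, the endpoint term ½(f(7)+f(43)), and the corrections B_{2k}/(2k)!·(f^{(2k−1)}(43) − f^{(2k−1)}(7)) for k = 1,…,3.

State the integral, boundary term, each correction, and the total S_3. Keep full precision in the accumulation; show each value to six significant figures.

The integral term ∫_7^43 1/x^4 dx = 0.000967625.
Endpoint term: (f(7) + f(43))/2 = (0.000416493 + 2.92500e-07)/2 = 0.000208393.
Integral + boundary = 0.00117602.
Correction k=1: B_{2}/2! · (f^{(1)}(43) − f^{(1)}(7)) = 1/12 · (-2.72093e-08 − (-0.000237996)) = 1.98307e-05.
Running total after k=1: 0.00119585.
Correction k=2: B_{4}/4! · (f^{(3)}(43) − f^{(3)}(7)) = −1/720 · (-4.41471e-10 − (-0.000145712)) = -2.02377e-07.
Running total after k=2: 0.00119565.
Correction k=3: B_{6}/6! · (f^{(5)}(43) − f^{(5)}(7)) = 1/30240 · (-1.33707e-11 − (-0.000166528)) = 5.50687e-09.

S_3 ≈ 0.00119565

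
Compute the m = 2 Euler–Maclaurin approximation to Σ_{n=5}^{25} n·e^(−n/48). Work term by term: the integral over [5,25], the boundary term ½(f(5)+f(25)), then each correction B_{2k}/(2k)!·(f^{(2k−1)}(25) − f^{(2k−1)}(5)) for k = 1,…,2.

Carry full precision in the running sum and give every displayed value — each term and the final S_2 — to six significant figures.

Integral: ∫_5^25 x·e^(−x/48) dx = 210.870.
Boundary: ½(f(5) + f(25)) = ½(4.50538 + 14.8506) = 9.67800.
Integral + boundary = 220.548.
k=1: B_{2}/(2)! × [f^{(1)}(25) − f^{(1)}(5)] = 1/12 × (0.284637 − 0.807213) = -0.0435480.
After k=1: 220.505.
k=2: B_{4}/(4)! × [f^{(3)}(25) − f^{(3)}(5)] = −1/720 × (0.000639187 − 0.00113254) = 6.85207e-07.

S_2 ≈ 220.505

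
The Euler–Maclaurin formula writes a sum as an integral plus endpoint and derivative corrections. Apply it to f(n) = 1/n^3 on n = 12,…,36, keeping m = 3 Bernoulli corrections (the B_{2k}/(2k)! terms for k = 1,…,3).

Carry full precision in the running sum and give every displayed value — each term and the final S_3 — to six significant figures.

S_3 ≈ 0.00339837

Integral: ∫_12^36 1/x^3 dx = 0.00308642.
½[f(12) + f(36)] = ½[0.000578704 + 2.14335e-05] = 0.000300069.
Integral + boundary = 0.00338649.
k=1: B_{2}/(2)! × [f^{(1)}(36) − f^{(1)}(12)] = 1/12 × (-1.78612e-06 − (-0.000144676)) = 1.19075e-05.
Running total after k=1: 0.00339840.
k=2: B_{4}/(4)! × [f^{(3)}(36) − f^{(3)}(12)] = −1/720 × (-2.75636e-08 − (-2.00939e-05)) = -2.78699e-08.
Running total after k=2: 0.00339837.
k=3: B_{6}/(6)! × [f^{(5)}(36) − f^{(5)}(12)] = 1/30240 × (-8.93265e-10 − (-5.86071e-06)) = 1.93777e-10.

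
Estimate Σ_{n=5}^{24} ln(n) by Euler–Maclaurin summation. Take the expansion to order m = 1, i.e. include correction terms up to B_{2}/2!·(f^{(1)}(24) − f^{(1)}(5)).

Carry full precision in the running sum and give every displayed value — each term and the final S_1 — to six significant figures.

The integral term ∫_5^24 ln(x) dx = 49.2261.
Boundary: ½(f(5) + f(24)) = ½(1.60944 + 3.17805) = 2.39375.
Running total after boundary: 51.6198.
Correction k=1: B_{2}/2! · (f^{(1)}(24) − f^{(1)}(5)) = 1/12 · (0.0416667 − 0.200000) = -0.0131944.

S_1 ≈ 51.6067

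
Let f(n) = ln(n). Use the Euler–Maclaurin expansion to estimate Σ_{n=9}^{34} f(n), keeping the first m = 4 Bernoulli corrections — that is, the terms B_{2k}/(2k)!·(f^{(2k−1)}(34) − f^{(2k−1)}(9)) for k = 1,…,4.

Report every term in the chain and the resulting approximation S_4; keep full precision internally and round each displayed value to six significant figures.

Integral: ∫_9^34 ln(x) dx = 75.1212.
½[f(9) + f(34)] = ½[2.19722 + 3.52636] = 2.86179.
Running total after boundary: 77.9830.
Correction k=1: B_{2}/2! · (f^{(1)}(34) − f^{(1)}(9)) = 1/12 · (0.0294118 − 0.111111) = -0.00680828.
After k=1: 77.9762.
Correction k=2: B_{4}/4! · (f^{(3)}(34) − f^{(3)}(9)) = −1/720 · (5.08854e-05 − 0.00274348) = 3.73972e-06.
After k=2: 77.9762.
Correction k=3: B_{6}/6! · (f^{(5)}(34) − f^{(5)}(9)) = 1/30240 · (5.28222e-07 − 0.000406442) = -1.34231e-08.
After k=3: 77.9762.
Correction k=4: B_{8}/8! · (f^{(7)}(34) − f^{(7)}(9)) = −1/1209600 · (1.37082e-08 − 0.000150534) = 1.24438e-10.

S_4 ≈ 77.9762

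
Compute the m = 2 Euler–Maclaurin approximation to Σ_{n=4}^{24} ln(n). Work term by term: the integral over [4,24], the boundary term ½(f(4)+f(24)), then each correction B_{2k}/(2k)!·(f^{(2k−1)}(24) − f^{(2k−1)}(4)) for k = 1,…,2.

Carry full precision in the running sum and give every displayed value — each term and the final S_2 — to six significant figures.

S_2 ≈ 52.9930

The integral term ∫_4^24 ln(x) dx = 50.7281.
½[f(4) + f(24)] = ½[1.38629 + 3.17805] = 2.28217.
So far: 53.0103.
Order-1 term: 1/12 · (0.0416667 − 0.250000) = -0.0173611.
After k=1: 52.9929.
Order-2 term: −1/720 · (0.000144676 − 0.0312500) = 4.32018e-05.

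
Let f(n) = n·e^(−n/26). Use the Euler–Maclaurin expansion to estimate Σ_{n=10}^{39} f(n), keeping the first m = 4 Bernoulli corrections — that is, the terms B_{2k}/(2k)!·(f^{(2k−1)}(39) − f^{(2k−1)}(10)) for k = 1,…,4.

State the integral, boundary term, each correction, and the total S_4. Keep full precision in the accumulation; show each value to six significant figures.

Integral: ∫_10^39 x·e^(−x/26) dx = 260.057.
Boundary: ½(f(10) + f(39)) = ½(6.80712 + 8.70208) = 7.75460.
Integral + boundary = 267.811.
Order-1 term: 1/12 · (-0.111565 − 0.418900) = -0.0442054.
After k=1: 267.767.
Order-2 term: −1/720 · (0.000495111 − 0.00263362) = 2.97015e-06.
After k=2: 267.767.
Order-3 term: 1/30240 · (1.70896e-06 − 6.87509e-06) = -1.70837e-10.
After k=3: 267.767.
Order-4 term: −1/1209600 · (3.97266e-09 − 1.45774e-08) = 8.76711e-15.

S_4 ≈ 267.767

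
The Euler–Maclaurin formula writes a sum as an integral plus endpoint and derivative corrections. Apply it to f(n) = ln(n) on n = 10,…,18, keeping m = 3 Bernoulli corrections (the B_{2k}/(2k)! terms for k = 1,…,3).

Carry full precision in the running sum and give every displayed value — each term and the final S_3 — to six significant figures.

The integral term ∫_10^18 ln(x) dx = 21.0008.
Boundary: ½(f(10) + f(18)) = ½(2.30259 + 2.89037) = 2.59648.
So far: 23.5973.
k=1: B_{2}/(2)! × [f^{(1)}(18) − f^{(1)}(10)] = 1/12 × (0.0555556 − 0.100000) = -0.00370370.
Partial sum through k=1: 23.5936.
k=2: B_{4}/(4)! × [f^{(3)}(18) − f^{(3)}(10)] = −1/720 × (0.000342936 − 0.00200000) = 2.30148e-06.
Partial sum through k=2: 23.5936.
k=3: B_{6}/(6)! × [f^{(5)}(18) − f^{(5)}(10)] = 1/30240 × (1.27013e-05 − 0.000240000) = -7.51649e-09.

S_3 ≈ 23.5936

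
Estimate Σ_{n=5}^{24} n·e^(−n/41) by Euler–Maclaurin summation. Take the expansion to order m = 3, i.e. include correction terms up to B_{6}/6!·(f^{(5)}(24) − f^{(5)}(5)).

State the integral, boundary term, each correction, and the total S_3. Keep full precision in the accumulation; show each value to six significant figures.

The integral term ∫_5^24 x·e^(−x/41) dx = 185.327.
Endpoint term: (f(5) + f(24))/2 = (4.42596 + 13.3656)/2 = 8.89580.
Running total after boundary: 194.223.
Correction k=1: B_{2}/2! · (f^{(1)}(24) − f^{(1)}(5)) = 1/12 · (0.230911 − 0.777241) = -0.0455276.
Running total after k=1: 194.177.
Correction k=2: B_{4}/4! · (f^{(3)}(24) − f^{(3)}(5)) = −1/720 · (0.000799949 − 0.00151554) = 9.93877e-07.
Running total after k=2: 194.177.
Correction k=3: B_{6}/6! · (f^{(5)}(24) − f^{(5)}(5)) = 1/30240 · (8.70038e-07 − 1.52809e-06) = -2.17609e-11.

S_3 ≈ 194.177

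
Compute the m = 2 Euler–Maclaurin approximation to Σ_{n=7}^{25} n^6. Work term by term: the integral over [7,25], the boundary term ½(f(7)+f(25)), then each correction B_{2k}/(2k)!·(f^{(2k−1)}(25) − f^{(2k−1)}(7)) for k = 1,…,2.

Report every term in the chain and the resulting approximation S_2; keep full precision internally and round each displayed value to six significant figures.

S_2 ≈ 9.98814e+08

∫_7^25 x^6 dx evaluates to 8.71813e+08.
½[f(7) + f(25)] = ½[117649 + 2.44141e+08] = 1.22129e+08.
So far: 9.93942e+08.
Order-1 term: 1/12 · (5.85938e+07 − 100842) = 4.87441e+06.
After k=1: 9.98817e+08.
Order-2 term: −1/720 · (1.87500e+06 − 41160.0) = -2547.00.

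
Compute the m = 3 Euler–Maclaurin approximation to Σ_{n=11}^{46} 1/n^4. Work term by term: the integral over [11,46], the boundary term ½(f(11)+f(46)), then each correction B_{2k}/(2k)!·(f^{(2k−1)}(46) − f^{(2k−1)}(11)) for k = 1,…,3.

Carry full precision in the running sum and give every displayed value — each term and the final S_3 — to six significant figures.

S_3 ≈ 0.000283336

∫_11^46 1/x^4 dx evaluates to 0.000247014.
Endpoint term: (f(11) + f(46))/2 = (6.83013e-05 + 2.23341e-07)/2 = 3.42623e-05.
So far: 0.000281276.
Order-1 term: 1/12 · (-1.94210e-08 − (-2.48369e-05)) = 2.06812e-06.
Running total after k=1: 0.000283344.
Order-2 term: −1/720 · (-2.75345e-10 − (-6.15790e-06)) = -8.55225e-09.
Running total after k=2: 0.000283336.
Order-3 term: 1/30240 · (-7.28700e-12 − (-2.84994e-06)) = 9.42437e-11.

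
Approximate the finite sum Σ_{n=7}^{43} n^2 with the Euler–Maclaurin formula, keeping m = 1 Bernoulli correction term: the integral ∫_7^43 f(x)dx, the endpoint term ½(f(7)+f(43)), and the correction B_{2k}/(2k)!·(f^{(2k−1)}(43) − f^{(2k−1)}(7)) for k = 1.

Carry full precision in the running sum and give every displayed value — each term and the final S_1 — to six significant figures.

S_1 ≈ 27343.0

The integral term ∫_7^43 x^2 dx = 26388.0.
½[f(7) + f(43)] = ½[49.0000 + 1849.00] = 949.000.
Running total after boundary: 27337.0.
Order-1 term: 1/12 · (86.0000 − 14.0000) = 6.00000.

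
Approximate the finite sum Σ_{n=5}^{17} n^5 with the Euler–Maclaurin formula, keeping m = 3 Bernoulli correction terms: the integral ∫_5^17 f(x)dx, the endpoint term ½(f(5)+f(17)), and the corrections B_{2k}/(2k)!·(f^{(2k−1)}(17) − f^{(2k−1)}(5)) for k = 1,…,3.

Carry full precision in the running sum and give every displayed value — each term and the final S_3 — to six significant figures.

S_3 ≈ 4.76633e+06

∫_5^17 x^5 dx evaluates to 4.02032e+06.
Boundary: ½(f(5) + f(17)) = ½(3125.00 + 1.41986e+06) = 711491.
Integral + boundary = 4.73182e+06.
Correction k=1: B_{2}/2! · (f^{(1)}(17) − f^{(1)}(5)) = 1/12 · (417605 − 3125.00) = 34540.0.
Running total after k=1: 4.76636e+06.
Correction k=2: B_{4}/4! · (f^{(3)}(17) − f^{(3)}(5)) = −1/720 · (17340.0 − 1500.00) = -22.0000.
Running total after k=2: 4.76633e+06.
Correction k=3: B_{6}/6! · (f^{(5)}(17) − f^{(5)}(5)) = 1/30240 · (120.000 − 120.000) = 0.00000.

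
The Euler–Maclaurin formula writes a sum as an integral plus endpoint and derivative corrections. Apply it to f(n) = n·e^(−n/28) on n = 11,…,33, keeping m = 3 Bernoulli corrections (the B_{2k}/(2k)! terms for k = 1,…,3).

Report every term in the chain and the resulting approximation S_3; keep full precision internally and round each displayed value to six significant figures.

∫_11^33 x·e^(−x/28) dx evaluates to 211.654.
½[f(11) + f(33)] = ½[7.42638 + 10.1547] = 8.79054.
Integral + boundary = 220.445.
Order-1 term: 1/12 · (-0.0549496 − 0.409897) = -0.0387373.
After k=1: 220.406.
Order-2 term: −1/720 · (0.000714906 − 0.00224509) = 2.12525e-06.
After k=2: 220.406.
Order-3 term: 1/30240 · (1.91314e-06 − 5.06039e-06) = -1.04076e-10.

S_3 ≈ 220.406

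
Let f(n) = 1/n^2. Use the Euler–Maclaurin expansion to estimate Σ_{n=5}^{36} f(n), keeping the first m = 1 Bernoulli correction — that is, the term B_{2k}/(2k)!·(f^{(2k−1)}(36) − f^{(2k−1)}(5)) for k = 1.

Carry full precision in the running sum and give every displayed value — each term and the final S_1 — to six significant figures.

The integral term ∫_5^36 1/x^2 dx = 0.172222.
½[f(5) + f(36)] = ½[0.0400000 + 0.000771605] = 0.0203858.
Integral + boundary = 0.192608.
Correction k=1: B_{2}/2! · (f^{(1)}(36) − f^{(1)}(5)) = 1/12 · (-4.28669e-05 − (-0.0160000)) = 0.00132976.

S_1 ≈ 0.193938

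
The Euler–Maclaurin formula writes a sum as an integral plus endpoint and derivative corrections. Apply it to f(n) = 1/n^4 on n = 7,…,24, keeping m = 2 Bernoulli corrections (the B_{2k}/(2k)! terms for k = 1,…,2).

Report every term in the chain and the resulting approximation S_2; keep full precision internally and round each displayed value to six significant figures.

S_2 ≈ 0.00117705

∫_7^24 1/x^4 dx evaluates to 0.000947705.
Endpoint term: (f(7) + f(24))/2 = (0.000416493 + 3.01408e-06)/2 = 0.000209754.
Running total after boundary: 0.00115746.
k=1: B_{2}/(2)! × [f^{(1)}(24) − f^{(1)}(7)] = 1/12 × (-5.02347e-07 − (-0.000237996)) = 1.97911e-05.
Running total after k=1: 0.00117725.
k=2: B_{4}/(4)! × [f^{(3)}(24) − f^{(3)}(7)] = −1/720 × (-2.61639e-08 − (-0.000145712)) = -2.02341e-07.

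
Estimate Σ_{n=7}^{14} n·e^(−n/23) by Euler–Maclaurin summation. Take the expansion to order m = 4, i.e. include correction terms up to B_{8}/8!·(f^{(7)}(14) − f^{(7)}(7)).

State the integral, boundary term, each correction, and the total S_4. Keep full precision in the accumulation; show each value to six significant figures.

∫_7^14 x·e^(−x/23) dx evaluates to 45.9518.
Endpoint term: (f(7) + f(14))/2 = (5.16323 + 7.61684)/2 = 6.39004.
Running total after boundary: 52.3419.
k=1: B_{2}/(2)! × [f^{(1)}(14) − f^{(1)}(7)] = 1/12 × (0.212893 − 0.513116) = -0.0250186.
Running total after k=1: 52.3169.
k=2: B_{4}/(4)! × [f^{(3)}(14) − f^{(3)}(7)] = −1/720 × (0.00245938 − 0.00375865) = 1.80454e-06.
Running total after k=2: 52.3169.
k=3: B_{6}/(6)! × [f^{(5)}(14) − f^{(5)}(7)] = 1/30240 × (8.53747e-06 − 1.23768e-05) = -1.26962e-10.
Running total after k=3: 52.3169.
k=4: B_{8}/(8)! × [f^{(7)}(14) − f^{(7)}(7)] = −1/1209600 × (2.34893e-08 − 3.33618e-08) = 8.16181e-15.

S_4 ≈ 52.3169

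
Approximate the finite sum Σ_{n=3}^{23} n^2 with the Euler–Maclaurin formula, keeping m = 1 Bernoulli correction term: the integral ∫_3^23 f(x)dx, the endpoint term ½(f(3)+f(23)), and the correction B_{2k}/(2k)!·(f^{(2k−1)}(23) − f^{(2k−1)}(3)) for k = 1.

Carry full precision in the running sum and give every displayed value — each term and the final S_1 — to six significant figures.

S_1 ≈ 4319.00

The integral term ∫_3^23 x^2 dx = 4046.67.
Boundary: ½(f(3) + f(23)) = ½(9.00000 + 529.000) = 269.000.
Running total after boundary: 4315.67.
Correction k=1: B_{2}/2! · (f^{(1)}(23) − f^{(1)}(3)) = 1/12 · (46.0000 − 6.00000) = 3.33333.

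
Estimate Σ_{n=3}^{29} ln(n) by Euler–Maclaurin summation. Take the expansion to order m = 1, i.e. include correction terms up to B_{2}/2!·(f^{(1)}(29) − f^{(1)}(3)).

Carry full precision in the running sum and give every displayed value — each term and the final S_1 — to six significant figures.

S_1 ≈ 70.5638

Integral: ∫_3^29 ln(x) dx = 68.3557.
½[f(3) + f(29)] = ½[1.09861 + 3.36730] = 2.23295.
Running total after boundary: 70.5887.
Order-1 term: 1/12 · (0.0344828 − 0.333333) = -0.0249042.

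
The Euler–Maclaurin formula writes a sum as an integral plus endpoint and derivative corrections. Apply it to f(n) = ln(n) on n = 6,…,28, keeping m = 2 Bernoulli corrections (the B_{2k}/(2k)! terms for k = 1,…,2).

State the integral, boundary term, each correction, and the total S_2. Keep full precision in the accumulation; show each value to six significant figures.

S_2 ≈ 63.1023

The integral term ∫_6^28 ln(x) dx = 60.5512.
Boundary: ½(f(6) + f(28)) = ½(1.79176 + 3.33220) = 2.56198.
Running total after boundary: 63.1132.
k=1: B_{2}/(2)! × [f^{(1)}(28) − f^{(1)}(6)] = 1/12 × (0.0357143 − 0.166667) = -0.0109127.
After k=1: 63.1022.
k=2: B_{4}/(4)! × [f^{(3)}(28) − f^{(3)}(6)] = −1/720 × (9.11079e-05 − 0.00925926) = 1.27335e-05.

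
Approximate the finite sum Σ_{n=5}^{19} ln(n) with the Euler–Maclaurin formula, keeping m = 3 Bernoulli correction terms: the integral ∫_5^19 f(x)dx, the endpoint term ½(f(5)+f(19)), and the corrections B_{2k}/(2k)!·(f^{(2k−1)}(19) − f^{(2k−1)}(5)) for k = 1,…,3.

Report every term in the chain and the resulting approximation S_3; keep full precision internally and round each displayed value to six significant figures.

S_3 ≈ 36.1618

Integral: ∫_5^19 ln(x) dx = 33.8972.
Boundary: ½(f(5) + f(19)) = ½(1.60944 + 2.94444) = 2.27694.
Integral + boundary = 36.1741.
Order-1 term: 1/12 · (0.0526316 − 0.200000) = -0.0122807.
After k=1: 36.1618.
Order-2 term: −1/720 · (0.000291588 − 0.0160000) = 2.18172e-05.
After k=2: 36.1618.
Order-3 term: 1/30240 · (9.69267e-06 − 0.00768000) = -2.53648e-07.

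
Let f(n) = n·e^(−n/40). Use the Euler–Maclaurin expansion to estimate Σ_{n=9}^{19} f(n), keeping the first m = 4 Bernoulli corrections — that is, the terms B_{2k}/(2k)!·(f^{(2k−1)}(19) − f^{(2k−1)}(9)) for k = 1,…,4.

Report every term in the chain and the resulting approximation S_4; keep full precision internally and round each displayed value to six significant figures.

S_4 ≈ 106.920

∫_9^19 x·e^(−x/40) dx evaluates to 97.4431.
½[f(9) + f(19)] = ½[7.18665 + 11.8158] = 9.50123.
Running total after boundary: 106.944.
Correction k=1: B_{2}/2! · (f^{(1)}(19) − f^{(1)}(9)) = 1/12 · (0.326490 − 0.618850) = -0.0243634.
Partial sum through k=1: 106.920.
Correction k=2: B_{4}/4! · (f^{(3)}(19) − f^{(3)}(9)) = −1/720 · (0.000981412 − 0.00138493) = 5.60436e-07.
Partial sum through k=2: 106.920.
Correction k=3: B_{6}/6! · (f^{(5)}(19) − f^{(5)}(9)) = 1/30240 · (1.09923e-06 − 1.48942e-06) = -1.29031e-11.
Partial sum through k=3: 106.920.
Correction k=4: B_{8}/8! · (f^{(7)}(19) − f^{(7)}(9)) = −1/1209600 · (9.90674e-10 − 1.32079e-09) = 2.72912e-16.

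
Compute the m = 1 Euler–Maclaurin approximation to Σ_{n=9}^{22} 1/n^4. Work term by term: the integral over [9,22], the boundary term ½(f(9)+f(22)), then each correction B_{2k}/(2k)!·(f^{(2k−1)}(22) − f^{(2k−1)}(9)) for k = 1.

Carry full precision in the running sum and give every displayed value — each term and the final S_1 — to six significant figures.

S_1 ≈ 0.000509865

Integral: ∫_9^22 1/x^4 dx = 0.000425943.
Boundary: ½(f(9) + f(22)) = ½(0.000152416 + 4.26883e-06) = 7.83423e-05.
So far: 0.000504285.
Order-1 term: 1/12 · (-7.76152e-07 − (-6.77404e-05)) = 5.58035e-06.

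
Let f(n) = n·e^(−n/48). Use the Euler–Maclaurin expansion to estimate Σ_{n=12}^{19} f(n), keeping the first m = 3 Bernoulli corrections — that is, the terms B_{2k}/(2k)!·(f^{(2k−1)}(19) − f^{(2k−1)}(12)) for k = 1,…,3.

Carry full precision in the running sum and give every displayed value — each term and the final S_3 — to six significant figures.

S_3 ≈ 89.2486

∫_12^19 x·e^(−x/48) dx evaluates to 78.1960.
Boundary: ½(f(12) + f(19)) = ½(9.34561 + 12.7893) = 11.0674.
Running total after boundary: 89.2634.
Order-1 term: 1/12 · (0.406676 − 0.584101) = -0.0147854.
Running total after k=1: 89.2486.
Order-2 term: −1/720 · (0.000760813 − 0.000929558) = 2.34368e-07.
Running total after k=2: 89.2486.
Order-3 term: 1/30240 · (5.83819e-07 − 6.96875e-07) = -3.73865e-12.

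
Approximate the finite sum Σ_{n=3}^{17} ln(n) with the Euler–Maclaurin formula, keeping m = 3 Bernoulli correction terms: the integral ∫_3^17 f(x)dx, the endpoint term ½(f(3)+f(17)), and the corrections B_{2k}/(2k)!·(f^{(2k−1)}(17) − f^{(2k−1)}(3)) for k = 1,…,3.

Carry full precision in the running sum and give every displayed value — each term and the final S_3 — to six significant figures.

S_3 ≈ 32.8119

The integral term ∫_3^17 ln(x) dx = 30.8688.
Boundary: ½(f(3) + f(17)) = ½(1.09861 + 2.83321) = 1.96591.
Integral + boundary = 32.8347.
k=1: B_{2}/(2)! × [f^{(1)}(17) − f^{(1)}(3)] = 1/12 × (0.0588235 − 0.333333) = -0.0228758.
After k=1: 32.8118.
k=2: B_{4}/(4)! × [f^{(3)}(17) − f^{(3)}(3)] = −1/720 × (0.000407083 − 0.0740741) = 0.000102315.
After k=2: 32.8119.
k=3: B_{6}/(6)! × [f^{(5)}(17) − f^{(5)}(3)] = 1/30240 × (1.69031e-05 − 0.0987654) = -3.26549e-06.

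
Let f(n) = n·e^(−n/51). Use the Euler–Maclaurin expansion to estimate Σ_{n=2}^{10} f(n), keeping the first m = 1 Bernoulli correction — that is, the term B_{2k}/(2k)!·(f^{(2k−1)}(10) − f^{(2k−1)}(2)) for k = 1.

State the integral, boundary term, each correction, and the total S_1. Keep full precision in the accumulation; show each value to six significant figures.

Integral: ∫_2^10 x·e^(−x/51) dx = 41.9720.
Endpoint term: (f(2) + f(10))/2 = (1.92309 + 8.21948)/2 = 5.07128.
Integral + boundary = 47.0433.
k=1: B_{2}/(2)! × [f^{(1)}(10) − f^{(1)}(2)] = 1/12 × (0.660782 − 0.923836) = -0.0219212.

S_1 ≈ 47.0214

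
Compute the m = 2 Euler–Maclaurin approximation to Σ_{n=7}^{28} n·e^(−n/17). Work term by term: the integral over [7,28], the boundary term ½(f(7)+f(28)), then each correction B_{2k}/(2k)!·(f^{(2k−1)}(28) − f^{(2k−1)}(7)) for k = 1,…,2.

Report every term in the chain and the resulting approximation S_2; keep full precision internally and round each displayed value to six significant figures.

S_2 ≈ 127.913

∫_7^28 x·e^(−x/17) dx evaluates to 122.941.
½[f(7) + f(28)] = ½[4.63736 + 5.39324] = 5.01530.
Integral + boundary = 127.956.
k=1: B_{2}/(2)! × [f^{(1)}(28) − f^{(1)}(7)] = 1/12 × (-0.124634 − 0.389694) = -0.0428607.
Running total after k=1: 127.913.
k=2: B_{4}/(4)! × [f^{(3)}(28) − f^{(3)}(7)] = −1/720 × (0.000901722 − 0.00593306) = 6.98797e-06.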